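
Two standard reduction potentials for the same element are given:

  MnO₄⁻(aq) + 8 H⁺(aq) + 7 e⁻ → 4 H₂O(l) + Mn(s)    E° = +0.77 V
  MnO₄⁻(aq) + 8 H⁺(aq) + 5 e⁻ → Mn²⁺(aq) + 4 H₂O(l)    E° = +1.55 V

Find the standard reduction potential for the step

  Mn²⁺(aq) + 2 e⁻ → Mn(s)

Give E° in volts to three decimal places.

Sequential free energies add, so n₃E°₃ = n₁E°₁ + n₂E°₂.
With n₃ = 7, and the known step contributing 5×(+1.55) V, the unknown satisfies 2·E° = 7×(+0.77) − 5×(+1.55) = -2.360.
E° = -2.360 / 2 = -1.180 V.

-1.180 V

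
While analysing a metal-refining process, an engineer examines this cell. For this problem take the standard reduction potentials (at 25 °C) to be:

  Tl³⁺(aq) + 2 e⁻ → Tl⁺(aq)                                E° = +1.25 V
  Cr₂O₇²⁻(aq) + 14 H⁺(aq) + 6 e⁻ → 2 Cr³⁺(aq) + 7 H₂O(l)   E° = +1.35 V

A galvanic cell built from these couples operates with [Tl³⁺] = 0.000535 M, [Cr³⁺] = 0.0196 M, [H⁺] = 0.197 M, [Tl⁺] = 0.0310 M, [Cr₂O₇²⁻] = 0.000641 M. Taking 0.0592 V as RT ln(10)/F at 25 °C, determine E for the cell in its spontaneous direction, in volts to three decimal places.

Cr₂O₇²⁻/Cr³⁺ is the cathode (higher E°), Tl³⁺/Tl⁺ the anode: E°cell = +1.35 − (+1.25) = +0.10 V, n = 6.
Overall: Cr₂O₇²⁻(aq) + 14 H⁺(aq) + 3 Tl⁺(aq) → 2 Cr³⁺(aq) + 7 H₂O(l) + 3 Tl³⁺(aq)
Q = [Cr³⁺]^2·[Tl³⁺]^3 / ([Cr₂O₇²⁻]·[H⁺]^14·[Tl⁺]^3); log Q = 4.366.
E = E° − (0.0592/n) log Q = +0.10 − (0.0592/6)(4.366) = +0.057 V.

+0.057 V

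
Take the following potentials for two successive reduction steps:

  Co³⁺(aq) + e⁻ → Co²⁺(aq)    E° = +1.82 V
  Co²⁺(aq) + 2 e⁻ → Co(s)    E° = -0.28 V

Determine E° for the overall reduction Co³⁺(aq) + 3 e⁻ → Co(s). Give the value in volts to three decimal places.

+0.420 V

Adding the free-energy changes (−nFE°) of the two steps gives −n₃FE°₃ = −n₁FE°₁ − n₂FE°₂.
E°₃ = (1×+1.82 + 2×-0.28) / 3 = (+1.260) / 3 = +0.420 V.
Simply averaging or adding the two E° values would be wrong; the electron-weighted sum is required.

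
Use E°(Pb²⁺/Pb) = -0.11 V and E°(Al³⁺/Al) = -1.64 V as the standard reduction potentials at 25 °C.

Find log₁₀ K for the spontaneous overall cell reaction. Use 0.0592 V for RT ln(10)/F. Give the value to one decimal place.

Cathode: Pb²⁺/Pb; anode: Al³⁺/Al. E°cell = +1.53 V, n = 6.
log K = nE°cell / 0.0592 = (6)(+1.53) / 0.0592 = 155.1.

155.1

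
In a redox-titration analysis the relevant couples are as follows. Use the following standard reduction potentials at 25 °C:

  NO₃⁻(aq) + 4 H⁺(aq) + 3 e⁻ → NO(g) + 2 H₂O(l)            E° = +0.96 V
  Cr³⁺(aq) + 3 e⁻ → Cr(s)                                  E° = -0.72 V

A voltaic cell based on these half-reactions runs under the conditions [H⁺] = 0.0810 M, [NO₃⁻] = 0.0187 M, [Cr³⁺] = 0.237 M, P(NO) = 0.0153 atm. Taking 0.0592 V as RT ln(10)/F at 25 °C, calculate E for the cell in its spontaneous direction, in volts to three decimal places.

NO₃⁻/NO is the cathode (higher E°), Cr³⁺/Cr the anode: E°cell = +0.96 − (-0.72) = +1.68 V, n = 3.
Overall: NO₃⁻(aq) + 4 H⁺(aq) + Cr(s) → NO(g) + 2 H₂O(l) + Cr³⁺(aq)
Q = P(NO)·[Cr³⁺] / ([NO₃⁻]·[H⁺]^4); log Q = 3.654.
E = E° − (0.0592/n) log Q = +1.68 − (0.0592/3)(3.654) = +1.608 V.

+1.608 V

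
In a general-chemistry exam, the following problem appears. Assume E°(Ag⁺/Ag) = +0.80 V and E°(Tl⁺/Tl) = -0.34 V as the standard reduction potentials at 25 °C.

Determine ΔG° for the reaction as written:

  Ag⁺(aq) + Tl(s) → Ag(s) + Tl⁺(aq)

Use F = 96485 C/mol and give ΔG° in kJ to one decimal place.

As written, Ag⁺/Ag is reduced (cathode) and Tl⁺/Tl is oxidised (anode), so E°cell = (+0.80) − (-0.34) = +1.14 V.
Balancing electrons gives n = 1.
ΔG° = −nFE° = −(1)(96485)(+1.14) = -109,993 J = -110.0 kJ.

-110.0 kJ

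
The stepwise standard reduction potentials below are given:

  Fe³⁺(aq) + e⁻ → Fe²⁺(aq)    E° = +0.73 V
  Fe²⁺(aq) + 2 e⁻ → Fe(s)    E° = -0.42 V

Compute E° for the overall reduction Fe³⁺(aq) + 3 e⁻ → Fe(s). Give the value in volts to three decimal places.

-0.037 V

Standard free energies of sequential steps add: ΔG°₃ = ΔG°₁ + ΔG°₂, so n₃E°₃ = n₁E°₁ + n₂E°₂.
E°₃ = (1×+0.73 + 2×-0.42) / 3 = (-0.110) / 3 = -0.037 V.
E° values themselves are not directly additive — weighting by electron count is essential.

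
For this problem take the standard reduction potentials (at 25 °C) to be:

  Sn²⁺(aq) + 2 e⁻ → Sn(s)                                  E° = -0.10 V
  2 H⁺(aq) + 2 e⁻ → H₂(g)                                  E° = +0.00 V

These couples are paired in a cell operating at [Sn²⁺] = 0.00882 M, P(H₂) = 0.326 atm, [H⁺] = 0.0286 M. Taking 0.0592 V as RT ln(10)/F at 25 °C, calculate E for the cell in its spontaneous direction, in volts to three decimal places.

H⁺/H₂ is the cathode (higher E°), Sn²⁺/Sn the anode: E°cell = +0.00 − (-0.10) = +0.10 V, n = 2.
Overall: 2 H⁺(aq) + Sn(s) → H₂(g) + Sn²⁺(aq)
Q = P(H₂)·[Sn²⁺] / ([H⁺]^2); log Q = 0.546.
E = E° − (0.0592/n) log Q = +0.10 − (0.0592/2)(0.546) = +0.084 V.

+0.084 V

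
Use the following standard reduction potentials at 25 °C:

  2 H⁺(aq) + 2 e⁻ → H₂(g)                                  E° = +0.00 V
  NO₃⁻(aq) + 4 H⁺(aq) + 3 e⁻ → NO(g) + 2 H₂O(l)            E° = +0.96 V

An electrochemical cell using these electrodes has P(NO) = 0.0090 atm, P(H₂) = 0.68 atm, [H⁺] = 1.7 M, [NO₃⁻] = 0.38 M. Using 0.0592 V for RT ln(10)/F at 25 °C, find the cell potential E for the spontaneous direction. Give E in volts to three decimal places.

+0.992 V

NO₃⁻/NO is the cathode (higher E°), H⁺/H₂ the anode: E°cell = +0.96 − (+0.00) = +0.96 V, n = 6.
Overall: 2 NO₃⁻(aq) + 2 H⁺(aq) + 3 H₂(g) → 2 NO(g) + 4 H₂O(l)
Q = P(NO)^2 / ([NO₃⁻]^2·[H⁺]^2·P(H₂)^3); log Q = -3.210.
E = E° − (0.0592/n) log Q = +0.96 − (0.0592/6)(-3.210) = +0.992 V.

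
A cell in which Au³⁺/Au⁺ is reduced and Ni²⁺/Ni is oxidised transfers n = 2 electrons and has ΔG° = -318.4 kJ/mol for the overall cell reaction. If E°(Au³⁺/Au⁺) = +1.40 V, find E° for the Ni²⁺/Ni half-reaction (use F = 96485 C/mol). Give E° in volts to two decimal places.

E°cell = −ΔG°/(nF) = −(-318.4×10³)/((2)(96485)) = +1.650 V.
Since Au³⁺/Au⁺ is the cathode and Ni²⁺/Ni the anode, E°cell = E°(Au³⁺/Au⁺) − E°(Ni²⁺/Ni).
So E°(Ni²⁺/Ni) = E°(Au³⁺/Au⁺) − E°cell = (+1.40) − (+1.650) = -0.25 V.

-0.25 V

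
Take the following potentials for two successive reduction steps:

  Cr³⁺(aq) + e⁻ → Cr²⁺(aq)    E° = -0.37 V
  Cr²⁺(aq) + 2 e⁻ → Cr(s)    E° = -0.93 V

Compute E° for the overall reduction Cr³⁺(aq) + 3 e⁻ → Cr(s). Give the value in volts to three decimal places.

-0.743 V

Adding the free-energy changes (−nFE°) of the two steps gives −n₃FE°₃ = −n₁FE°₁ − n₂FE°₂.
E°₃ = (1×-0.37 + 2×-0.93) / 3 = (-2.230) / 3 = -0.743 V.
E° values themselves are not directly additive — weighting by electron count is essential.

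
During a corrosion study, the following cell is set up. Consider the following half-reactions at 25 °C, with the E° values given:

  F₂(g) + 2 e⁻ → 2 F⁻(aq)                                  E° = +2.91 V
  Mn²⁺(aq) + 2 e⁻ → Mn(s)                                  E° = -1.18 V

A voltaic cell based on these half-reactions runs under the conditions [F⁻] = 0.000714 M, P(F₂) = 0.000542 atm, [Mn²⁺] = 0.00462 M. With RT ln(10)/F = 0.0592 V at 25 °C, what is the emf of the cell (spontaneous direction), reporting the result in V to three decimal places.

+4.249 V

F₂/F⁻ is the cathode (higher E°), Mn²⁺/Mn the anode: E°cell = +2.91 − (-1.18) = +4.09 V, n = 2.
Overall: F₂(g) + Mn(s) → 2 F⁻(aq) + Mn²⁺(aq)
Q = [F⁻]^2·[Mn²⁺] / (P(F₂)); log Q = -5.362.
E = E° − (0.0592/n) log Q = +4.09 − (0.0592/2)(-5.362) = +4.249 V.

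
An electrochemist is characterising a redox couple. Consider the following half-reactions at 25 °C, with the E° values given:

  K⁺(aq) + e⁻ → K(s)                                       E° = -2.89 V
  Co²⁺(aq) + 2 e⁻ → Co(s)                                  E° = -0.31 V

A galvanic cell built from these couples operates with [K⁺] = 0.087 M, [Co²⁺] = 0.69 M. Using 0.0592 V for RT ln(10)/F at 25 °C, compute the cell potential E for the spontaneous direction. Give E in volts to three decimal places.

+2.638 V

Co²⁺/Co is the cathode (higher E°), K⁺/K the anode: E°cell = -0.31 − (-2.89) = +2.58 V, n = 2.
Overall: Co²⁺(aq) + 2 K(s) → Co(s) + 2 K⁺(aq)
Q = [K⁺]^2 / ([Co²⁺]); log Q = -1.960.
E = E° − (0.0592/n) log Q = +2.58 − (0.0592/2)(-1.960) = +2.638 V.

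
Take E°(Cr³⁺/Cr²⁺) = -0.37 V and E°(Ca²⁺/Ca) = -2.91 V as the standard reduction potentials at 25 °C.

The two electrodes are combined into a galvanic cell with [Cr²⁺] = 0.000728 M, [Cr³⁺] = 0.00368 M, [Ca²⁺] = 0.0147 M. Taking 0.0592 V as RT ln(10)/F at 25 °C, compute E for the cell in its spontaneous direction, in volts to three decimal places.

+2.636 V

Cr³⁺/Cr²⁺ is the cathode (higher E°), Ca²⁺/Ca the anode: E°cell = -0.37 − (-2.91) = +2.54 V, n = 2.
Overall: 2 Cr³⁺(aq) + Ca(s) → 2 Cr²⁺(aq) + Ca²⁺(aq)
Q = [Cr²⁺]^2·[Ca²⁺] / ([Cr³⁺]^2); log Q = -3.240.
E = E° − (0.0592/n) log Q = +2.54 − (0.0592/2)(-3.240) = +2.636 V.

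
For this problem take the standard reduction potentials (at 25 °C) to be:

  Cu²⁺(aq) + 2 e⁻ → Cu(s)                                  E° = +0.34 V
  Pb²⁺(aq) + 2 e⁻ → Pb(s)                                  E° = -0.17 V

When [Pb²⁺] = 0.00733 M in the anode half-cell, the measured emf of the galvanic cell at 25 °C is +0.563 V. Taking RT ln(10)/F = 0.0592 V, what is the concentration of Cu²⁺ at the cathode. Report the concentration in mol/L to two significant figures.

0.45 M

Cu²⁺/Cu is the cathode, Pb²⁺/Pb the anode: E°cell = +0.51 V, n = 2.
Overall reaction: Cu²⁺(aq) + Pb(s) → Cu(s) + Pb²⁺(aq); Q = [Pb²⁺]^1/[Cu²⁺]^1.
From E = E° − (0.0592/n) log Q: log Q = (E° − E)·n/0.0592 = (+0.51 − (+0.563))·2/0.0592 = -1.7905.
So 1·log[Cu²⁺] = 1·log(0.00733) − log Q = -2.1349 − (-1.7905) = -0.3444; [Cu²⁺] = 10^(-0.3444) ≈ 0.45 M.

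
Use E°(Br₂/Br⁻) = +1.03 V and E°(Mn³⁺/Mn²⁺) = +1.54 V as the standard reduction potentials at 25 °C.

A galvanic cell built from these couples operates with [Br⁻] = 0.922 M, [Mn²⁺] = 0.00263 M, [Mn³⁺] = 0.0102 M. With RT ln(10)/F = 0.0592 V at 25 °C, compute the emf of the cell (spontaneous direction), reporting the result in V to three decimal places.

+0.543 V

Mn³⁺/Mn²⁺ is the cathode (higher E°), Br₂/Br⁻ the anode: E°cell = +1.54 − (+1.03) = +0.51 V, n = 2.
Overall: 2 Mn³⁺(aq) + 2 Br⁻(aq) → 2 Mn²⁺(aq) + Br₂(l)
Q = [Mn²⁺]^2 / ([Mn³⁺]^2·[Br⁻]^2); log Q = -1.107.
E = E° − (0.0592/n) log Q = +0.51 − (0.0592/2)(-1.107) = +0.543 V.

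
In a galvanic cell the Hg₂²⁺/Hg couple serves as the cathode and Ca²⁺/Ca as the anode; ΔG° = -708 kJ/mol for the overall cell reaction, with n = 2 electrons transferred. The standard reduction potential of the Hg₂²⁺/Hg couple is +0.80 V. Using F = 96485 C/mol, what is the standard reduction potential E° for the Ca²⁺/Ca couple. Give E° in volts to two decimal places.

E°cell = −ΔG°/(nF) = −(-708×10³)/((2)(96485)) = +3.669 V.
Since Hg₂²⁺/Hg is the cathode and Ca²⁺/Ca the anode, E°cell = E°(Hg₂²⁺/Hg) − E°(Ca²⁺/Ca).
So E°(Ca²⁺/Ca) = E°(Hg₂²⁺/Hg) − E°cell = (+0.80) − (+3.669) = -2.87 V.

-2.87 V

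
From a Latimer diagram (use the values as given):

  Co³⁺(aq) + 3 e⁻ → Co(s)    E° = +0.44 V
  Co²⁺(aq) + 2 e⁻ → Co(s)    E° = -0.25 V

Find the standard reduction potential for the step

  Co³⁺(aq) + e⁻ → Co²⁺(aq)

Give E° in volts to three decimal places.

+1.820 V

Sequential free energies add, so n₃E°₃ = n₁E°₁ + n₂E°₂.
With n₃ = 3, and the known step contributing 2×(-0.25) V, the unknown satisfies 1·E° = 3×(+0.44) − 2×(-0.25) = +1.820.
E° = +1.820 / 1 = +1.820 V.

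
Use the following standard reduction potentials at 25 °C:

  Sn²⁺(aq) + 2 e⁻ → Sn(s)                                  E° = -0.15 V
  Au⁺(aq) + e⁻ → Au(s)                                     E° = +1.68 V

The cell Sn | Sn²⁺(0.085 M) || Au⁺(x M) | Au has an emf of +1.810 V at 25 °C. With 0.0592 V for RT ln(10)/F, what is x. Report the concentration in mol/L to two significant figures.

Au⁺/Au is the cathode, Sn²⁺/Sn the anode: E°cell = +1.83 V, n = 2.
Overall reaction: 2 Au⁺(aq) + Sn(s) → 2 Au(s) + Sn²⁺(aq); Q = [Sn²⁺]^1/[Au⁺]^2.
From E = E° − (0.0592/n) log Q: log Q = (E° − E)·n/0.0592 = (+1.83 − (+1.810))·2/0.0592 = 0.6757.
So 2·log[Au⁺] = 1·log(0.085) − log Q = -1.0706 − (0.6757) = -1.7463; log[Au⁺] = -1.7463 / 2 = -0.8731; [Au⁺] = 10^(-0.8731) ≈ 0.13 M.

0.13 M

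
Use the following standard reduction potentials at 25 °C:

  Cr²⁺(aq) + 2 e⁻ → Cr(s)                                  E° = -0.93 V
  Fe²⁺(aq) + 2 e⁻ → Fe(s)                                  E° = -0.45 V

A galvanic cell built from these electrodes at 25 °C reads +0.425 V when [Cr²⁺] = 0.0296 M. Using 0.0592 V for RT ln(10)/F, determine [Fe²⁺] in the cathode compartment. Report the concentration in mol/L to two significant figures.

0.00041 M

Fe²⁺/Fe is the cathode, Cr²⁺/Cr the anode: E°cell = +0.48 V, n = 2.
Overall reaction: Fe²⁺(aq) + Cr(s) → Fe(s) + Cr²⁺(aq); Q = [Cr²⁺]^1/[Fe²⁺]^1.
From E = E° − (0.0592/n) log Q: log Q = (E° − E)·n/0.0592 = (+0.48 − (+0.425))·2/0.0592 = 1.8581.
So 1·log[Fe²⁺] = 1·log(0.0296) − log Q = -1.5287 − (1.8581) = -3.3868; [Fe²⁺] = 10^(-3.3868) ≈ 0.00041 M.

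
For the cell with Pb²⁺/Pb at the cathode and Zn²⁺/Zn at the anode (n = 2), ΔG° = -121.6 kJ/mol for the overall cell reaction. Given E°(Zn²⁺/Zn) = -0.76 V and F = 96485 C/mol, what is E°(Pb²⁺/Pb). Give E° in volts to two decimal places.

E°cell = −ΔG°/(nF) = −(-121.6×10³)/((2)(96485)) = +0.630 V.
Since Pb²⁺/Pb is the cathode and Zn²⁺/Zn the anode, E°cell = E°(Pb²⁺/Pb) − E°(Zn²⁺/Zn).
So E°(Pb²⁺/Pb) = E°cell + E°(Zn²⁺/Zn) = +0.630 + (-0.76) = -0.13 V.

-0.13 V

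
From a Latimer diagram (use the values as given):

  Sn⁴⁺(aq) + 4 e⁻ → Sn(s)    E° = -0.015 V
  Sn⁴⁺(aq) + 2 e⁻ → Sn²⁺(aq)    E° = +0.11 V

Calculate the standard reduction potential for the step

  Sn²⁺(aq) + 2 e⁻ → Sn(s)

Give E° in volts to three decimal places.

Sequential free energies add, so n₃E°₃ = n₁E°₁ + n₂E°₂.
With n₃ = 4, and the known step contributing 2×(+0.11) V, the unknown satisfies 2·E° = 4×(-0.015) − 2×(+0.11) = -0.280.
E° = -0.280 / 2 = -0.140 V.

-0.140 V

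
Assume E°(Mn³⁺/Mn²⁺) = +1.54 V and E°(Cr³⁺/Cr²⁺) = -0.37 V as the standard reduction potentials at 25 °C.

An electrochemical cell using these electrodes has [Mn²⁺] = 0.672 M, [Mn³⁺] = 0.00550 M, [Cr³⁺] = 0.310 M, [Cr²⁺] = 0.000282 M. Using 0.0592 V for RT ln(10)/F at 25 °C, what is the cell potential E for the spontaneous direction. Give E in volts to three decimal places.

+1.606 V

Mn³⁺/Mn²⁺ is the cathode (higher E°), Cr³⁺/Cr²⁺ the anode: E°cell = +1.54 − (-0.37) = +1.91 V, n = 1.
Overall: Mn³⁺(aq) + Cr²⁺(aq) → Mn²⁺(aq) + Cr³⁺(aq)
Q = [Mn²⁺]·[Cr³⁺] / ([Mn³⁺]·[Cr²⁺]); log Q = 5.128.
E = E° − (0.0592/n) log Q = +1.91 − (0.0592/1)(5.128) = +1.606 V.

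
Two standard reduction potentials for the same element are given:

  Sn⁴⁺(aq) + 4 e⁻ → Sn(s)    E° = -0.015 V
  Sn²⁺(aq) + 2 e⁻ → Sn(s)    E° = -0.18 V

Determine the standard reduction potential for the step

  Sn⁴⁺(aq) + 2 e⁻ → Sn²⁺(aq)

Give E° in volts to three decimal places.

Sequential free energies add, so n₃E°₃ = n₁E°₁ + n₂E°₂.
With n₃ = 4, and the known step contributing 2×(-0.18) V, the unknown satisfies 2·E° = 4×(-0.015) − 2×(-0.18) = +0.300.
E° = +0.300 / 2 = +0.150 V.

+0.150 V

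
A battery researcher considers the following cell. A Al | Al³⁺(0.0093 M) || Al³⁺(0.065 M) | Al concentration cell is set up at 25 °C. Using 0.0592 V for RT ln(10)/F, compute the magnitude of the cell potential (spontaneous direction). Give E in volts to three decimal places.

For a concentration cell E°cell = 0. The 0.065 M side is the cathode (reduction is favoured where [Al³⁺] is higher).
With n = 3, E = −(0.0592/3) log([Al³⁺]ₐₙ/[Al³⁺]꜀ₐₜ) = −(0.0592/3) log(0.0093/0.065) = −(0.0592/3)(-0.844) = +0.017 V.

+0.017 V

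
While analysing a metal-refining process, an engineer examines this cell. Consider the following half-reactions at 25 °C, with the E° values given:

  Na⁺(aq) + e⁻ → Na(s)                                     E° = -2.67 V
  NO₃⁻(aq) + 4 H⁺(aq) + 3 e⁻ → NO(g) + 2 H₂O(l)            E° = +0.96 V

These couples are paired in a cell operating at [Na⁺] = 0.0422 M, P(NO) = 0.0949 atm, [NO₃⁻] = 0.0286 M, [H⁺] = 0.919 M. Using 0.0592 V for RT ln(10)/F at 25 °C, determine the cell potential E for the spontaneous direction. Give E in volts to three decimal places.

NO₃⁻/NO is the cathode (higher E°), Na⁺/Na the anode: E°cell = +0.96 − (-2.67) = +3.63 V, n = 3.
Overall: NO₃⁻(aq) + 4 H⁺(aq) + 3 Na(s) → NO(g) + 2 H₂O(l) + 3 Na⁺(aq)
Q = P(NO)·[Na⁺]^3 / ([NO₃⁻]·[H⁺]^4); log Q = -3.456.
E = E° − (0.0592/n) log Q = +3.63 − (0.0592/3)(-3.456) = +3.698 V.

+3.698 V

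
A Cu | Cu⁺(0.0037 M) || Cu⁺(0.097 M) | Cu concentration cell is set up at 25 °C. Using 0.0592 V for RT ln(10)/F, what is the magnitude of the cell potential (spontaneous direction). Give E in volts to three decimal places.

+0.084 V

For a concentration cell E°cell = 0. The 0.097 M side is the cathode (reduction is favoured where [Cu⁺] is higher).
With n = 1, E = −(0.0592/1) log([Cu⁺]ₐₙ/[Cu⁺]꜀ₐₜ) = −(0.0592/1) log(0.0037/0.097) = −(0.0592/1)(-1.419) = +0.084 V.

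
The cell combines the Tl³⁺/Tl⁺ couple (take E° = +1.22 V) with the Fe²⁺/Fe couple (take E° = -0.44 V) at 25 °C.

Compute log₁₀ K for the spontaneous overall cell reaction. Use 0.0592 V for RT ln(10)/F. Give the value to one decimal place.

56.1

Cathode: Tl³⁺/Tl⁺; anode: Fe²⁺/Fe. E°cell = +1.66 V, n = 2.
log K = nE°cell / 0.0592 = (2)(+1.66) / 0.0592 = 56.1.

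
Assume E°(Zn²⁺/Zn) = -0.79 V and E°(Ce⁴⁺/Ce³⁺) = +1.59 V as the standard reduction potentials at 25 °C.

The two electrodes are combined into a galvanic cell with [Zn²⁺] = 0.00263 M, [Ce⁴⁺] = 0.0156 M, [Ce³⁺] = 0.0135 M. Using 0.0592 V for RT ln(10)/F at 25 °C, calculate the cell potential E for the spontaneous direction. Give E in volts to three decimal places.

+2.460 V

Ce⁴⁺/Ce³⁺ is the cathode (higher E°), Zn²⁺/Zn the anode: E°cell = +1.59 − (-0.79) = +2.38 V, n = 2.
Overall: 2 Ce⁴⁺(aq) + Zn(s) → 2 Ce³⁺(aq) + Zn²⁺(aq)
Q = [Ce³⁺]^2·[Zn²⁺] / ([Ce⁴⁺]^2); log Q = -2.706.
E = E° − (0.0592/n) log Q = +2.38 − (0.0592/2)(-2.706) = +2.460 V.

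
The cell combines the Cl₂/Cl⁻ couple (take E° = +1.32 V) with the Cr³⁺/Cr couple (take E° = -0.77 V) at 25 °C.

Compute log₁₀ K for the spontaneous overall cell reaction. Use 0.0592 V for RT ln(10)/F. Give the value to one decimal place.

Cathode: Cl₂/Cl⁻; anode: Cr³⁺/Cr. E°cell = +2.09 V, n = 6.
log K = nE°cell / 0.0592 = (6)(+2.09) / 0.0592 = 211.8.

211.8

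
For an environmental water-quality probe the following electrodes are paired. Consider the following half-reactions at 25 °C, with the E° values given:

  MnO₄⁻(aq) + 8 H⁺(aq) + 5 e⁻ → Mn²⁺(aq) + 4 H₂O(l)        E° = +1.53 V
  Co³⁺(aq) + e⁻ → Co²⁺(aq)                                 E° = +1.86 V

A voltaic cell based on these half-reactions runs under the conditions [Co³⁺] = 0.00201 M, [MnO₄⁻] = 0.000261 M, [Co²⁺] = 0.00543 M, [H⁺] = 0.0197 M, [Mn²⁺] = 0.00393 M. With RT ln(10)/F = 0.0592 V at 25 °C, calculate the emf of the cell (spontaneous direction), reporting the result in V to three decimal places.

+0.480 V

Co³⁺/Co²⁺ is the cathode (higher E°), MnO₄⁻/Mn²⁺ the anode: E°cell = +1.86 − (+1.53) = +0.33 V, n = 5.
Overall: 5 Co³⁺(aq) + Mn²⁺(aq) + 4 H₂O(l) → 5 Co²⁺(aq) + MnO₄⁻(aq) + 8 H⁺(aq)
Q = [Co²⁺]^5·[MnO₄⁻]·[H⁺]^8 / ([Co³⁺]^5·[Mn²⁺]); log Q = -12.664.
E = E° − (0.0592/n) log Q = +0.33 − (0.0592/5)(-12.664) = +0.480 V.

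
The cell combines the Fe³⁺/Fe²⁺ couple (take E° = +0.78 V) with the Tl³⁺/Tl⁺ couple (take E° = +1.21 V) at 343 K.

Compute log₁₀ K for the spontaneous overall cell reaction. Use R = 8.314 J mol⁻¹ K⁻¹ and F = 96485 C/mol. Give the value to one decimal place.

Cathode: Tl³⁺/Tl⁺; anode: Fe³⁺/Fe²⁺. E°cell = (+1.21) − (+0.78) = +0.43 V, with n = 2.
ΔG° = −nFE° = −RT ln K, so ln K = nFE°/(RT) = (2)(96485)(+0.43) / ((8.314)(343)) = 29.097.
log₁₀ K = 29.097 / ln 10 = 12.6.

12.6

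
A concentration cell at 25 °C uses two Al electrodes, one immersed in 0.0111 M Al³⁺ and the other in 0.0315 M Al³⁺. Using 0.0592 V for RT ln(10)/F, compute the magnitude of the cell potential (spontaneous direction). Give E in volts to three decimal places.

+0.009 V

For a concentration cell E°cell = 0. The 0.0315 M side is the cathode (reduction is favoured where [Al³⁺] is higher).
With n = 3, E = −(0.0592/3) log([Al³⁺]ₐₙ/[Al³⁺]꜀ₐₜ) = −(0.0592/3) log(0.0111/0.0315) = −(0.0592/3)(-0.453) = +0.009 V.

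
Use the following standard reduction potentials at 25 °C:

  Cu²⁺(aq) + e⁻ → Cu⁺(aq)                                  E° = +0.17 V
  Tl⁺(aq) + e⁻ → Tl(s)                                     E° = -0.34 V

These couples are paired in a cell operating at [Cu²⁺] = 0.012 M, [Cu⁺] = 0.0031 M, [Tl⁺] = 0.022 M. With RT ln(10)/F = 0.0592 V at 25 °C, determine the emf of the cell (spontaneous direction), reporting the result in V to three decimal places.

Cu²⁺/Cu⁺ is the cathode (higher E°), Tl⁺/Tl the anode: E°cell = +0.17 − (-0.34) = +0.51 V, n = 1.
Overall: Cu²⁺(aq) + Tl(s) → Cu⁺(aq) + Tl⁺(aq)
Q = [Cu⁺]·[Tl⁺] / ([Cu²⁺]); log Q = -2.245.
E = E° − (0.0592/n) log Q = +0.51 − (0.0592/1)(-2.245) = +0.643 V.

+0.643 V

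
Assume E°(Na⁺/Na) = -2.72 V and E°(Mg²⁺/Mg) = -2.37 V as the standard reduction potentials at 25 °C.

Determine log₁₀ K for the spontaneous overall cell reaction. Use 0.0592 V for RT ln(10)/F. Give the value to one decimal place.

Cathode: Mg²⁺/Mg; anode: Na⁺/Na. E°cell = +0.35 V, n = 2.
log K = nE°cell / 0.0592 = (2)(+0.35) / 0.0592 = 11.8.

11.8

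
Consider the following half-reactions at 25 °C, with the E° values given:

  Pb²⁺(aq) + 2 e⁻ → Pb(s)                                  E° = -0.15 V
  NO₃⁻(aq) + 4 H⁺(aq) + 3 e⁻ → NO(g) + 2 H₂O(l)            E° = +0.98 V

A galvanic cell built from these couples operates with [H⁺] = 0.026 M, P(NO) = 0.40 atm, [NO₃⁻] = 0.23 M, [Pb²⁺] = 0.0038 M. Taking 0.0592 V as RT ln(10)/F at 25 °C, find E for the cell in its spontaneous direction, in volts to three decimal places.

NO₃⁻/NO is the cathode (higher E°), Pb²⁺/Pb the anode: E°cell = +0.98 − (-0.15) = +1.13 V, n = 6.
Overall: 2 NO₃⁻(aq) + 8 H⁺(aq) + 3 Pb(s) → 2 NO(g) + 4 H₂O(l) + 3 Pb²⁺(aq)
Q = P(NO)^2·[Pb²⁺]^3 / ([NO₃⁻]^2·[H⁺]^8); log Q = 5.900.
E = E° − (0.0592/n) log Q = +1.13 − (0.0592/6)(5.900) = +1.072 V.

+1.072 V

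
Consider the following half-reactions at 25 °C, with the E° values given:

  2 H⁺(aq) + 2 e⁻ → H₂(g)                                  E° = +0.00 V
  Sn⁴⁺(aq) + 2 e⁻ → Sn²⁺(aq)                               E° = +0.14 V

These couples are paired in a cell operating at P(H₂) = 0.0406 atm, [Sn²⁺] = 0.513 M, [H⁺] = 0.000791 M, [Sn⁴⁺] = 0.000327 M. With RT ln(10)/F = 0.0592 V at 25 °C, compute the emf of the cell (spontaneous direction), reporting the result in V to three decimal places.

+0.188 V

Sn⁴⁺/Sn²⁺ is the cathode (higher E°), H⁺/H₂ the anode: E°cell = +0.14 − (+0.00) = +0.14 V, n = 2.
Overall: Sn⁴⁺(aq) + H₂(g) → Sn²⁺(aq) + 2 H⁺(aq)
Q = [Sn²⁺]·[H⁺]^2 / ([Sn⁴⁺]·P(H₂)); log Q = -1.617.
E = E° − (0.0592/n) log Q = +0.14 − (0.0592/2)(-1.617) = +0.188 V.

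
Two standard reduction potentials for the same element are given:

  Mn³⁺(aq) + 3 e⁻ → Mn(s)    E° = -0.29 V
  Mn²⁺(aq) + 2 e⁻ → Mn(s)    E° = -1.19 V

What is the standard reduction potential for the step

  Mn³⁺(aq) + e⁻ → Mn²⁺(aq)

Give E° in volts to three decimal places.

+1.510 V

Sequential free energies add, so n₃E°₃ = n₁E°₁ + n₂E°₂.
With n₃ = 3, and the known step contributing 2×(-1.19) V, the unknown satisfies 1·E° = 3×(-0.29) − 2×(-1.19) = +1.510.
E° = +1.510 / 1 = +1.510 V.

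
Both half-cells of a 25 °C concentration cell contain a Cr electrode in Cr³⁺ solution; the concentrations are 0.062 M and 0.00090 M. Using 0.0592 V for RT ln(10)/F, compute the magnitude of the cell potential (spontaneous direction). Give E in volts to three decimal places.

+0.036 V

For a concentration cell E°cell = 0. The 0.062 M side is the cathode (reduction is favoured where [Cr³⁺] is higher).
With n = 3, E = −(0.0592/3) log([Cr³⁺]ₐₙ/[Cr³⁺]꜀ₐₜ) = −(0.0592/3) log(0.0009/0.062) = −(0.0592/3)(-1.838) = +0.036 V.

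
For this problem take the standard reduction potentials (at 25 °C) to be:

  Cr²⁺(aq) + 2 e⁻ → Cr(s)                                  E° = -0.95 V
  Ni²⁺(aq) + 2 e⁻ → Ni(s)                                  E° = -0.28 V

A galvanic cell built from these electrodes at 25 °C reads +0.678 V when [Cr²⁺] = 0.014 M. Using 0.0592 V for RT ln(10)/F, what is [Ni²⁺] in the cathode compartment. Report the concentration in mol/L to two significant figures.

Ni²⁺/Ni is the cathode, Cr²⁺/Cr the anode: E°cell = +0.67 V, n = 2.
Overall reaction: Ni²⁺(aq) + Cr(s) → Ni(s) + Cr²⁺(aq); Q = [Cr²⁺]^1/[Ni²⁺]^1.
From E = E° − (0.0592/n) log Q: log Q = (E° − E)·n/0.0592 = (+0.67 − (+0.678))·2/0.0592 = -0.2703.
So 1·log[Ni²⁺] = 1·log(0.014) − log Q = -1.8539 − (-0.2703) = -1.5836; [Ni²⁺] = 10^(-1.5836) ≈ 0.026 M.

0.026 M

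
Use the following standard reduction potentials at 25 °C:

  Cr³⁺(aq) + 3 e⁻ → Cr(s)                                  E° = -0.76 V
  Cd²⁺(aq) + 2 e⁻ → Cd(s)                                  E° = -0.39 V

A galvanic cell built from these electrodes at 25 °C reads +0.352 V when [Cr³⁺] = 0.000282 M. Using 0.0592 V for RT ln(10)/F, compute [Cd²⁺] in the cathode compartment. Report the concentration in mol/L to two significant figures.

Cd²⁺/Cd is the cathode, Cr³⁺/Cr the anode: E°cell = +0.37 V, n = 6.
Overall reaction: 3 Cd²⁺(aq) + 2 Cr(s) → 3 Cd(s) + 2 Cr³⁺(aq); Q = [Cr³⁺]^2/[Cd²⁺]^3.
From E = E° − (0.0592/n) log Q: log Q = (E° − E)·n/0.0592 = (+0.37 − (+0.352))·6/0.0592 = 1.8243.
So 3·log[Cd²⁺] = 2·log(0.000282) − log Q = -7.0995 − (1.8243) = -8.9238; log[Cd²⁺] = -8.9238 / 3 = -2.9746; [Cd²⁺] = 10^(-2.9746) ≈ 0.0011 M.

0.0011 M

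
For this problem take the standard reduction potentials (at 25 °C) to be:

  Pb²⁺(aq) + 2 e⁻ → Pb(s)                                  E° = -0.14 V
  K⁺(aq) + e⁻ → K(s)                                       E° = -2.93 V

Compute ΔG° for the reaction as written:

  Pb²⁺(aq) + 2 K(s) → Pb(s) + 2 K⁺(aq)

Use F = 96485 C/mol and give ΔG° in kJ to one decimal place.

As written, Pb²⁺/Pb is reduced (cathode) and K⁺/K is oxidised (anode), so E°cell = (-0.14) − (-2.93) = +2.79 V.
Balancing electrons gives n = 2.
ΔG° = −nFE° = −(2)(96485)(+2.79) = -538,386 J = -538.4 kJ.

-538.4 kJ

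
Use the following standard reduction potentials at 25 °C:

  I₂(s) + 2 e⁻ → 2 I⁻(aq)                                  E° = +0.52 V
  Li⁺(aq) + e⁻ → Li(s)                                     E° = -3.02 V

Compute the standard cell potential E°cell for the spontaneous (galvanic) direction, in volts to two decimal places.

The I₂/I⁻ couple has the higher reduction potential, so it is the cathode; Li⁺/Li is oxidised at the anode.
E°cell = E°(cathode) − E°(anode) = (+0.52) − (-3.02) = +3.54 V.

+3.54 V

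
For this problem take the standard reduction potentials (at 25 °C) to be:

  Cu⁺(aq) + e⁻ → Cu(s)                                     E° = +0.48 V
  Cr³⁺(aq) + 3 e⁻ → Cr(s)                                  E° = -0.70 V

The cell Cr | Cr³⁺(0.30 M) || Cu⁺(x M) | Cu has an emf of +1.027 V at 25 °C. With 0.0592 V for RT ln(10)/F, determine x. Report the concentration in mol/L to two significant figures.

Cu⁺/Cu is the cathode, Cr³⁺/Cr the anode: E°cell = +1.18 V, n = 3.
Overall reaction: 3 Cu⁺(aq) + Cr(s) → 3 Cu(s) + Cr³⁺(aq); Q = [Cr³⁺]^1/[Cu⁺]^3.
From E = E° − (0.0592/n) log Q: log Q = (E° − E)·n/0.0592 = (+1.18 − (+1.027))·3/0.0592 = 7.7534.
So 3·log[Cu⁺] = 1·log(0.3) − log Q = -0.5229 − (7.7534) = -8.2763; log[Cu⁺] = -8.2763 / 3 = -2.7588; [Cu⁺] = 10^(-2.7588) ≈ 0.0017 M.

0.0017 M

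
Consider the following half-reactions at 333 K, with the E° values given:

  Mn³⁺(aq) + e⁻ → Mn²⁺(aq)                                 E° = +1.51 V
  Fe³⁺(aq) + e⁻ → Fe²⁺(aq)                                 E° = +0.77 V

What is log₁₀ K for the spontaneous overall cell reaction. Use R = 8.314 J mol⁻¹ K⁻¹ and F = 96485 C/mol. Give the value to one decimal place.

Cathode: Mn³⁺/Mn²⁺; anode: Fe³⁺/Fe²⁺. E°cell = (+1.51) − (+0.77) = +0.74 V, with n = 1.
ΔG° = −nFE° = −RT ln K, so ln K = nFE°/(RT) = (1)(96485)(+0.74) / ((8.314)(333)) = 25.789.
log₁₀ K = 25.789 / ln 10 = 11.2.

11.2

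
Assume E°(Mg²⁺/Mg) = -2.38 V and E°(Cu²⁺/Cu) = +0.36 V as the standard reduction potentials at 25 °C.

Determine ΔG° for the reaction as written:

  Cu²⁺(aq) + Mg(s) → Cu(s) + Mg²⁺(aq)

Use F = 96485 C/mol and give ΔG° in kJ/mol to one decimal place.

As written, Cu²⁺/Cu is reduced (cathode) and Mg²⁺/Mg is oxidised (anode), so E°cell = (+0.36) − (-2.38) = +2.74 V.
Balancing electrons gives n = 2.
ΔG° = −nFE° = −(2)(96485)(+2.74) = -528,738 J = -528.7 kJ/mol.

-528.7 kJ/mol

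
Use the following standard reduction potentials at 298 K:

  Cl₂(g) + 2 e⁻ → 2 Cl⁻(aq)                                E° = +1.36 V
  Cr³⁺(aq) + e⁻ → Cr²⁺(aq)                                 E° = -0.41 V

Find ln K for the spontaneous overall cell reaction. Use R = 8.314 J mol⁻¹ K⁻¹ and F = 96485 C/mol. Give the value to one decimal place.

Cathode: Cl₂/Cl⁻; anode: Cr³⁺/Cr²⁺. E°cell = (+1.36) − (-0.41) = +1.77 V, with n = 2.
ΔG° = −nFE° = −RT ln K, so ln K = nFE°/(RT) = (2)(96485)(+1.77) / ((8.314)(298)) = 137.860.

137.9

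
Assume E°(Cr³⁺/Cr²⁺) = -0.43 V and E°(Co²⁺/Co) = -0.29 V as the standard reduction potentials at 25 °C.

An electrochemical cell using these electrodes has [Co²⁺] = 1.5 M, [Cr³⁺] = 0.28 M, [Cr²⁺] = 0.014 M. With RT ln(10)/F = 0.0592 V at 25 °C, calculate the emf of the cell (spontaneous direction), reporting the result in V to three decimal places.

+0.068 V

Co²⁺/Co is the cathode (higher E°), Cr³⁺/Cr²⁺ the anode: E°cell = -0.29 − (-0.43) = +0.14 V, n = 2.
Overall: Co²⁺(aq) + 2 Cr²⁺(aq) → Co(s) + 2 Cr³⁺(aq)
Q = [Cr³⁺]^2 / ([Co²⁺]·[Cr²⁺]^2); log Q = 2.426.
E = E° − (0.0592/n) log Q = +0.14 − (0.0592/2)(2.426) = +0.068 V.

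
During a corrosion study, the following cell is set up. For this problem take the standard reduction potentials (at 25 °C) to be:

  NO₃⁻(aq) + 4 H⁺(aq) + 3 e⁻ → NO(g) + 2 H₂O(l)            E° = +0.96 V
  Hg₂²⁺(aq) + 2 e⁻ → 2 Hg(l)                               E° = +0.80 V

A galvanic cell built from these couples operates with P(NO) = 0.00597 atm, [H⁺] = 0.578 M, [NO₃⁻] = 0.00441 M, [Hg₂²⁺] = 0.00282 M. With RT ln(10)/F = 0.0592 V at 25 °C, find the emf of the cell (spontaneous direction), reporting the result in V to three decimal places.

+0.214 V

NO₃⁻/NO is the cathode (higher E°), Hg₂²⁺/Hg the anode: E°cell = +0.96 − (+0.80) = +0.16 V, n = 6.
Overall: 2 NO₃⁻(aq) + 8 H⁺(aq) + 6 Hg(l) → 2 NO(g) + 4 H₂O(l) + 3 Hg₂²⁺(aq)
Q = P(NO)^2·[Hg₂²⁺]^3 / ([NO₃⁻]^2·[H⁺]^8); log Q = -5.482.
E = E° − (0.0592/n) log Q = +0.16 − (0.0592/6)(-5.482) = +0.214 V.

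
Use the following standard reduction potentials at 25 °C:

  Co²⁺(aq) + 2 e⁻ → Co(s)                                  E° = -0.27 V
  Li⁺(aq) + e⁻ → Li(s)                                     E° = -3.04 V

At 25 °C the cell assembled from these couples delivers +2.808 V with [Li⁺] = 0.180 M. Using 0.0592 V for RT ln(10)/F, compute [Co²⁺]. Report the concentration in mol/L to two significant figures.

Co²⁺/Co is the cathode, Li⁺/Li the anode: E°cell = +2.77 V, n = 2.
Overall reaction: Co²⁺(aq) + 2 Li(s) → Co(s) + 2 Li⁺(aq); Q = [Li⁺]^2/[Co²⁺]^1.
From E = E° − (0.0592/n) log Q: log Q = (E° − E)·n/0.0592 = (+2.77 − (+2.808))·2/0.0592 = -1.2838.
So 1·log[Co²⁺] = 2·log(0.18) − log Q = -1.4895 − (-1.2838) = -0.2057; [Co²⁺] = 10^(-0.2057) ≈ 0.62 M.

0.62 M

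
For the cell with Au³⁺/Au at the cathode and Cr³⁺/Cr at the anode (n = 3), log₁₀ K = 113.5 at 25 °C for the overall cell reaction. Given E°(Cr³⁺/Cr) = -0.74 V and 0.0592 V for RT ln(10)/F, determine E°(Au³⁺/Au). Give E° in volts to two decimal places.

E°cell = (0.0592/n)·log K = (0.0592/3)(113.5) = +2.240 V.
Since Au³⁺/Au is the cathode and Cr³⁺/Cr the anode, E°cell = E°(Au³⁺/Au) − E°(Cr³⁺/Cr).
So E°(Au³⁺/Au) = E°cell + E°(Cr³⁺/Cr) = +2.240 + (-0.74) = +1.50 V.

+1.50 V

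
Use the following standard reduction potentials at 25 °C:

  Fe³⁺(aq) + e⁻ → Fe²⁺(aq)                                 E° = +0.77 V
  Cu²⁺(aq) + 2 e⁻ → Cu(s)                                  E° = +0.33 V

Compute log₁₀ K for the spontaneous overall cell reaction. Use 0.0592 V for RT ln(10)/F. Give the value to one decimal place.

14.9

Cathode: Fe³⁺/Fe²⁺; anode: Cu²⁺/Cu. E°cell = +0.44 V, n = 2.
log K = nE°cell / 0.0592 = (2)(+0.44) / 0.0592 = 14.9.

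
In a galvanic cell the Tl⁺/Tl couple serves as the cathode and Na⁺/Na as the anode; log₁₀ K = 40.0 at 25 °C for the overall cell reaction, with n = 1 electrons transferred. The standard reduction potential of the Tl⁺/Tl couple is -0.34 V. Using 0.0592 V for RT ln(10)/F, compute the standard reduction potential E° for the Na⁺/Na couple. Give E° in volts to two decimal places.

E°cell = (0.0592/n)·log K = (0.0592/1)(40.0) = +2.368 V.
Since Tl⁺/Tl is the cathode and Na⁺/Na the anode, E°cell = E°(Tl⁺/Tl) − E°(Na⁺/Na).
So E°(Na⁺/Na) = E°(Tl⁺/Tl) − E°cell = (-0.34) − (+2.368) = -2.71 V.

-2.71 V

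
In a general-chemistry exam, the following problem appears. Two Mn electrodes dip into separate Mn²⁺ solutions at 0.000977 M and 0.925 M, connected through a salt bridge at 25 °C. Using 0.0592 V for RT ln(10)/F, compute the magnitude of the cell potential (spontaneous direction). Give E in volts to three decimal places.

+0.088 V

For a concentration cell E°cell = 0. The 0.925 M side is the cathode (reduction is favoured where [Mn²⁺] is higher).
With n = 2, E = −(0.0592/2) log([Mn²⁺]ₐₙ/[Mn²⁺]꜀ₐₜ) = −(0.0592/2) log(0.000977/0.925) = −(0.0592/2)(-2.976) = +0.088 V.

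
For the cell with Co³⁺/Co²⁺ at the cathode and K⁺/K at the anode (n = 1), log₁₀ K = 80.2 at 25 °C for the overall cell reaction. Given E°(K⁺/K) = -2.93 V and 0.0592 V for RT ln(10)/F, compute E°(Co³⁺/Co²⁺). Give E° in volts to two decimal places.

E°cell = (0.0592/n)·log K = (0.0592/1)(80.2) = +4.748 V.
Since Co³⁺/Co²⁺ is the cathode and K⁺/K the anode, E°cell = E°(Co³⁺/Co²⁺) − E°(K⁺/K).
So E°(Co³⁺/Co²⁺) = E°cell + E°(K⁺/K) = +4.748 + (-2.93) = +1.82 V.

+1.82 V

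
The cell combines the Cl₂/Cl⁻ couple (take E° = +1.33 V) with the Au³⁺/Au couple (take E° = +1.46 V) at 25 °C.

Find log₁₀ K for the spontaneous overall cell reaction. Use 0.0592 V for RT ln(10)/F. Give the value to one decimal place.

13.2

Cathode: Au³⁺/Au; anode: Cl₂/Cl⁻. E°cell = +0.13 V, n = 6.
log K = nE°cell / 0.0592 = (6)(+0.13) / 0.0592 = 13.2.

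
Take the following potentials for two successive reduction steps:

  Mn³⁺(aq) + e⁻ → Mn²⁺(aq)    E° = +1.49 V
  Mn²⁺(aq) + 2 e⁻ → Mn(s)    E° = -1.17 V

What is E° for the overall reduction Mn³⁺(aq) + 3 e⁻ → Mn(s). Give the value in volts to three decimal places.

-0.283 V

Standard free energies of sequential steps add: ΔG°₃ = ΔG°₁ + ΔG°₂, so n₃E°₃ = n₁E°₁ + n₂E°₂.
E°₃ = (1×+1.49 + 2×-1.17) / 3 = (-0.850) / 3 = -0.283 V.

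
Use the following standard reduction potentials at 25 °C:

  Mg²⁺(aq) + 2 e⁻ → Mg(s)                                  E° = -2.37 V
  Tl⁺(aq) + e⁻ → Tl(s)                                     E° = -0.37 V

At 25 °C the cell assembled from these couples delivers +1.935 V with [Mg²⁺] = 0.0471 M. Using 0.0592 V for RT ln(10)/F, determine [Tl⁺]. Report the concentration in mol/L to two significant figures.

0.017 M

Tl⁺/Tl is the cathode, Mg²⁺/Mg the anode: E°cell = +2.00 V, n = 2.
Overall reaction: 2 Tl⁺(aq) + Mg(s) → 2 Tl(s) + Mg²⁺(aq); Q = [Mg²⁺]^1/[Tl⁺]^2.
From E = E° − (0.0592/n) log Q: log Q = (E° − E)·n/0.0592 = (+2.00 − (+1.935))·2/0.0592 = 2.1959.
So 2·log[Tl⁺] = 1·log(0.0471) − log Q = -1.3270 − (2.1959) = -3.5229; log[Tl⁺] = -3.5229 / 2 = -1.7614; [Tl⁺] = 10^(-1.7614) ≈ 0.017 M.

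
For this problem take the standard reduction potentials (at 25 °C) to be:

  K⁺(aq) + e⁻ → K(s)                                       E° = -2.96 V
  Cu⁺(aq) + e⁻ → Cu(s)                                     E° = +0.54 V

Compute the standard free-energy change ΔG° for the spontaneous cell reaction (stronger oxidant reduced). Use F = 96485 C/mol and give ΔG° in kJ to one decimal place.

-337.7 kJ

Cu⁺/Cu (E° = +0.54 V) is the cathode; K⁺/K (E° = -2.96 V) is the anode, so E°cell = +3.50 V.
Balancing electrons gives n = 1 (lcm of 1 and 1).
ΔG° = −nFE° = −(1)(96485)(+3.50) = -337,698 J = -337.7 kJ.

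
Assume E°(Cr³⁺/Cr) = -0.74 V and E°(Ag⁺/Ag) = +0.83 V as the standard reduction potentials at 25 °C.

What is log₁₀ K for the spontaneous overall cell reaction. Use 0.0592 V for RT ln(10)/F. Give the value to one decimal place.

79.6

Cathode: Ag⁺/Ag; anode: Cr³⁺/Cr. E°cell = +1.57 V, n = 3.
log K = nE°cell / 0.0592 = (3)(+1.57) / 0.0592 = 79.6.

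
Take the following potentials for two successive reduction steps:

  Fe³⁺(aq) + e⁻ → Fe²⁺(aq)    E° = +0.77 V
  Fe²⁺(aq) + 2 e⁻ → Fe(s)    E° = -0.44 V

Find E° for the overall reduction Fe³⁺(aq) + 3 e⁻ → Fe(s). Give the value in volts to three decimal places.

Standard free energies of sequential steps add: ΔG°₃ = ΔG°₁ + ΔG°₂, so n₃E°₃ = n₁E°₁ + n₂E°₂.
E°₃ = (1×+0.77 + 2×-0.44) / 3 = (-0.110) / 3 = -0.037 V.

-0.037 V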